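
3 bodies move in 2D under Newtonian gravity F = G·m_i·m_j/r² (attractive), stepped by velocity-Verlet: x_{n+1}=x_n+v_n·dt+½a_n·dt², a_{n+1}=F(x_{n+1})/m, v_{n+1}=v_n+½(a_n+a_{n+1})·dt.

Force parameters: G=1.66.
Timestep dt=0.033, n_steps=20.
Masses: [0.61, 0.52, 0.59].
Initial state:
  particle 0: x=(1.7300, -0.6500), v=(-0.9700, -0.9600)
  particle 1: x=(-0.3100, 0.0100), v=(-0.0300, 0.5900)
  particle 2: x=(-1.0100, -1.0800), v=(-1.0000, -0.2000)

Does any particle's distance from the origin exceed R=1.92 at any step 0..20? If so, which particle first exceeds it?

step 0: x0=(1.7300, -0.6500) x1=(-0.3100, 0.0100) x2=(-1.0100, -1.0800)
step 1: x0=(1.6978, -0.6817) x1=(-0.3110, 0.0292) x2=(-1.0428, -1.0864)
step 2: x0=(1.6653, -0.7133) x1=(-0.3122, 0.0477) x2=(-1.0751, -1.0922)
step 3: x0=(1.6325, -0.7448) x1=(-0.3134, 0.0658) x2=(-1.1070, -1.0977)
step 4: x0=(1.5993, -0.7763) x1=(-0.3147, 0.0833) x2=(-1.1386, -1.1027)
step 5: x0=(1.5658, -0.8077) x1=(-0.3161, 0.1002) x2=(-1.1697, -1.1074)
step 6: x0=(1.5319, -0.8391) x1=(-0.3175, 0.1167) x2=(-1.2004, -1.1117)
step 7: x0=(1.4978, -0.8703) x1=(-0.3190, 0.1326) x2=(-1.2307, -1.1156)
step 8: x0=(1.4633, -0.9015) x1=(-0.3205, 0.1481) x2=(-1.2607, -1.1193)
step 9: x0=(1.4284, -0.9326) x1=(-0.3221, 0.1631) x2=(-1.2903, -1.1225)
step 10: x0=(1.3932, -0.9635) x1=(-0.3236, 0.1776) x2=(-1.3195, -1.1255)
step 11: x0=(1.3577, -0.9944) x1=(-0.3252, 0.1917) x2=(-1.3484, -1.1283)
step 12: x0=(1.3219, -1.0251) x1=(-0.3268, 0.2053) x2=(-1.3769, -1.1307)
step 13: x0=(1.2858, -1.0557) x1=(-0.3285, 0.2185) x2=(-1.4050, -1.1329)
step 14: x0=(1.2493, -1.0861) x1=(-0.3301, 0.2313) x2=(-1.4328, -1.1348)
step 15: x0=(1.2125, -1.1165) x1=(-0.3318, 0.2436) x2=(-1.4603, -1.1365)
step 16: x0=(1.1754, -1.1466) x1=(-0.3335, 0.2554) x2=(-1.4874, -1.1379)
step 17: x0=(1.1380, -1.1767) x1=(-0.3352, 0.2669) x2=(-1.5141, -1.1392)
step 18: x0=(1.1003, -1.2065) x1=(-0.3369, 0.2779) x2=(-1.5406, -1.1402)
step 19: x0=(1.0622, -1.2362) x1=(-0.3387, 0.2885) x2=(-1.5667, -1.1410)
step 20: x0=(1.0239, -1.2658) x1=(-0.3404, 0.2986) x2=(-1.5925, -1.1416)

yes, particle 2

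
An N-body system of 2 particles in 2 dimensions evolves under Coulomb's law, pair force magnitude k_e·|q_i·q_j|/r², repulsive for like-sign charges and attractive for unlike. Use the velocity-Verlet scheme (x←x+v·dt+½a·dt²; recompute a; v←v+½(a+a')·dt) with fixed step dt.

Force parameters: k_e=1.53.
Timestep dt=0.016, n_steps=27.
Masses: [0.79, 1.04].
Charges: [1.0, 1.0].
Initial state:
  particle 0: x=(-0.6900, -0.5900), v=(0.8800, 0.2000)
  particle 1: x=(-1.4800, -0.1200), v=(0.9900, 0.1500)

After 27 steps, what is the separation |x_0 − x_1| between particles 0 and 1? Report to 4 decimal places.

step 0: x0=(-0.6900, -0.5900) x1=(-1.4800, -0.1200)
step 1: x0=(-0.6757, -0.5869) x1=(-1.4644, -0.1175)
step 2: x0=(-0.6608, -0.5842) x1=(-1.4491, -0.1147)
step 3: x0=(-0.6455, -0.5818) x1=(-1.4342, -0.1118)
step 4: x0=(-0.6296, -0.5796) x1=(-1.4197, -0.1086)
step 5: x0=(-0.6133, -0.5778) x1=(-1.4056, -0.1051)
step 6: x0=(-0.5964, -0.5762) x1=(-1.3919, -0.1015)
step 7: x0=(-0.5791, -0.5750) x1=(-1.3785, -0.0976)
step 8: x0=(-0.5612, -0.5740) x1=(-1.3655, -0.0935)
step 9: x0=(-0.5429, -0.5733) x1=(-1.3529, -0.0892)
step 10: x0=(-0.5241, -0.5729) x1=(-1.3407, -0.0846)
step 11: x0=(-0.5048, -0.5728) x1=(-1.3288, -0.0799)
step 12: x0=(-0.4851, -0.5730) x1=(-1.3172, -0.0749)
step 13: x0=(-0.4649, -0.5735) x1=(-1.3060, -0.0698)
step 14: x0=(-0.4443, -0.5742) x1=(-1.2951, -0.0644)
step 15: x0=(-0.4232, -0.5751) x1=(-1.2846, -0.0588)
step 16: x0=(-0.4017, -0.5764) x1=(-1.2744, -0.0531)
step 17: x0=(-0.3799, -0.5778) x1=(-1.2645, -0.0471)
step 18: x0=(-0.3576, -0.5795) x1=(-1.2549, -0.0410)
step 19: x0=(-0.3349, -0.5815) x1=(-1.2456, -0.0347)
step 20: x0=(-0.3118, -0.5836) x1=(-1.2366, -0.0282)
step 21: x0=(-0.2884, -0.5860) x1=(-1.2278, -0.0216)
step 22: x0=(-0.2646, -0.5886) x1=(-1.2193, -0.0148)
step 23: x0=(-0.2405, -0.5914) x1=(-1.2111, -0.0078)
step 24: x0=(-0.2160, -0.5944) x1=(-1.2032, -0.0007)
step 25: x0=(-0.1913, -0.5976) x1=(-1.1955, 0.0066)
step 26: x0=(-0.1662, -0.6010) x1=(-1.1880, 0.0140)
step 27: x0=(-0.1408, -0.6046) x1=(-1.1807, 0.0215)

1.2138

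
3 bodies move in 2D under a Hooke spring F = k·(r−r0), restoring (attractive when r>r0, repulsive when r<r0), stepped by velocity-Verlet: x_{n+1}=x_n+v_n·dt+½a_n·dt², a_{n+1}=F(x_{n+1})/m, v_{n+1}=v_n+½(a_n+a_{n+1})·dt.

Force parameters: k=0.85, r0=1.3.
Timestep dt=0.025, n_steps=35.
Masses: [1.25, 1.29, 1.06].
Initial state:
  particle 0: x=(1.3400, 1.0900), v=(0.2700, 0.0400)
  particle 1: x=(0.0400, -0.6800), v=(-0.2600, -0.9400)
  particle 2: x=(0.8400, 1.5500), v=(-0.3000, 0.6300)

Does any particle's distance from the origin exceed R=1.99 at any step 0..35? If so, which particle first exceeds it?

no

step 0: x0=(1.3400, 1.0900) x1=(0.0400, -0.6800) x2=(0.8400, 1.5500)
step 1: x0=(1.3467, 1.0908) x1=(0.0337, -0.7031) x2=(0.8323, 1.5656)
step 2: x0=(1.3534, 1.0910) x1=(0.0277, -0.7256) x2=(0.8242, 1.5809)
step 3: x0=(1.3601, 1.0908) x1=(0.0222, -0.7472) x2=(0.8157, 1.5958)
step 4: x0=(1.3666, 1.0901) x1=(0.0170, -0.7681) x2=(0.8068, 1.6104)
step 5: x0=(1.3731, 1.0889) x1=(0.0123, -0.7881) x2=(0.7975, 1.6246)
step 6: x0=(1.3795, 1.0871) x1=(0.0079, -0.8074) x2=(0.7878, 1.6384)
step 7: x0=(1.3858, 1.0849) x1=(0.0039, -0.8258) x2=(0.7778, 1.6517)
step 8: x0=(1.3919, 1.0822) x1=(0.0004, -0.8433) x2=(0.7674, 1.6646)
step 9: x0=(1.3980, 1.0790) x1=(-0.0027, -0.8600) x2=(0.7566, 1.6770)
step 10: x0=(1.4039, 1.0753) x1=(-0.0054, -0.8757) x2=(0.7455, 1.6888)
step 11: x0=(1.4096, 1.0711) x1=(-0.0077, -0.8906) x2=(0.7340, 1.7002)
step 12: x0=(1.4152, 1.0664) x1=(-0.0096, -0.9045) x2=(0.7222, 1.7110)
step 13: x0=(1.4206, 1.0612) x1=(-0.0110, -0.9175) x2=(0.7101, 1.7213)
step 14: x0=(1.4258, 1.0555) x1=(-0.0120, -0.9295) x2=(0.6977, 1.7310)
step 15: x0=(1.4309, 1.0493) x1=(-0.0125, -0.9405) x2=(0.6850, 1.7400)
step 16: x0=(1.4357, 1.0426) x1=(-0.0126, -0.9506) x2=(0.6720, 1.7485)
step 17: x0=(1.4403, 1.0355) x1=(-0.0123, -0.9598) x2=(0.6587, 1.7563)
step 18: x0=(1.4447, 1.0279) x1=(-0.0116, -0.9679) x2=(0.6452, 1.7635)
step 19: x0=(1.4489, 1.0198) x1=(-0.0104, -0.9750) x2=(0.6313, 1.7700)
step 20: x0=(1.4528, 1.0113) x1=(-0.0088, -0.9811) x2=(0.6173, 1.7759)
step 21: x0=(1.4566, 1.0024) x1=(-0.0068, -0.9863) x2=(0.6030, 1.7810)
step 22: x0=(1.4600, 0.9929) x1=(-0.0043, -0.9904) x2=(0.5885, 1.7855)
step 23: x0=(1.4632, 0.9831) x1=(-0.0015, -0.9935) x2=(0.5738, 1.7892)
step 24: x0=(1.4661, 0.9728) x1=(0.0018, -0.9956) x2=(0.5589, 1.7922)
step 25: x0=(1.4688, 0.9621) x1=(0.0055, -0.9968) x2=(0.5438, 1.7945)
step 26: x0=(1.4712, 0.9511) x1=(0.0096, -0.9969) x2=(0.5286, 1.7960)
step 27: x0=(1.4733, 0.9396) x1=(0.0141, -0.9960) x2=(0.5132, 1.7968)
step 28: x0=(1.4752, 0.9277) x1=(0.0190, -0.9941) x2=(0.4976, 1.7969)
step 29: x0=(1.4767, 0.9155) x1=(0.0242, -0.9912) x2=(0.4819, 1.7962)
step 30: x0=(1.4780, 0.9029) x1=(0.0298, -0.9874) x2=(0.4662, 1.7947)
step 31: x0=(1.4789, 0.8899) x1=(0.0358, -0.9826) x2=(0.4503, 1.7924)
step 32: x0=(1.4796, 0.8766) x1=(0.0422, -0.9768) x2=(0.4343, 1.7894)
step 33: x0=(1.4799, 0.8630) x1=(0.0489, -0.9701) x2=(0.4183, 1.7856)
step 34: x0=(1.4800, 0.8490) x1=(0.0560, -0.9624) x2=(0.4022, 1.7811)
step 35: x0=(1.4798, 0.8348) x1=(0.0633, -0.9538) x2=(0.3860, 1.7757)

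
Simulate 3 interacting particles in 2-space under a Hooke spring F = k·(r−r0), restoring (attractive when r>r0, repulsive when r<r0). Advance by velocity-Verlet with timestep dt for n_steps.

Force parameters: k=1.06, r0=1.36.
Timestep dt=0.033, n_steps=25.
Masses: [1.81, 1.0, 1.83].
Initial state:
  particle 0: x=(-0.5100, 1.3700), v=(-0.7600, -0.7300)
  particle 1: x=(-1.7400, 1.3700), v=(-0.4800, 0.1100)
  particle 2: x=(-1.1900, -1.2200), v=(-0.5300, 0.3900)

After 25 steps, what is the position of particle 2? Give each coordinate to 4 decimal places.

(-1.6260, -0.5211)

step 0: x0=(-0.5100, 1.3700) x1=(-1.7400, 1.3700) x2=(-1.1900, -1.2200)
step 1: x0=(-0.5351, 1.3455) x1=(-1.7558, 1.3729) x2=(-1.2075, -1.2063)
step 2: x0=(-0.5604, 1.3202) x1=(-1.7714, 1.3744) x2=(-1.2249, -1.1911)
step 3: x0=(-0.5858, 1.2942) x1=(-1.7869, 1.3744) x2=(-1.2423, -1.1743)
step 4: x0=(-0.6113, 1.2674) x1=(-1.8022, 1.3731) x2=(-1.2597, -1.1561)
step 5: x0=(-0.6368, 1.2399) x1=(-1.8175, 1.3703) x2=(-1.2770, -1.1363)
step 6: x0=(-0.6624, 1.2116) x1=(-1.8326, 1.3663) x2=(-1.2943, -1.1152)
step 7: x0=(-0.6881, 1.1828) x1=(-1.8477, 1.3609) x2=(-1.3116, -1.0927)
step 8: x0=(-0.7139, 1.1533) x1=(-1.8627, 1.3543) x2=(-1.3289, -1.0689)
step 9: x0=(-0.7396, 1.1232) x1=(-1.8777, 1.3465) x2=(-1.3462, -1.0438)
step 10: x0=(-0.7654, 1.0925) x1=(-1.8926, 1.3374) x2=(-1.3635, -1.0175)
step 11: x0=(-0.7913, 1.0613) x1=(-1.9074, 1.3273) x2=(-1.3808, -0.9900)
step 12: x0=(-0.8171, 1.0296) x1=(-1.9223, 1.3160) x2=(-1.3981, -0.9615)
step 13: x0=(-0.8429, 0.9974) x1=(-1.9371, 1.3037) x2=(-1.4154, -0.9319)
step 14: x0=(-0.8687, 0.9648) x1=(-1.9519, 1.2905) x2=(-1.4327, -0.9013)
step 15: x0=(-0.8945, 0.9317) x1=(-1.9668, 1.2763) x2=(-1.4501, -0.8699)
step 16: x0=(-0.9202, 0.8983) x1=(-1.9817, 1.2612) x2=(-1.4674, -0.8376)
step 17: x0=(-0.9459, 0.8646) x1=(-1.9966, 1.2453) x2=(-1.4848, -0.8045)
step 18: x0=(-0.9715, 0.8306) x1=(-2.0116, 1.2287) x2=(-1.5023, -0.7708)
step 19: x0=(-0.9970, 0.7963) x1=(-2.0266, 1.2114) x2=(-1.5198, -0.7364)
step 20: x0=(-1.0224, 0.7618) x1=(-2.0417, 1.1935) x2=(-1.5373, -0.7015)
step 21: x0=(-1.0478, 0.7272) x1=(-2.0569, 1.1750) x2=(-1.5549, -0.6661)
step 22: x0=(-1.0730, 0.6924) x1=(-2.0723, 1.1560) x2=(-1.5726, -0.6302)
step 23: x0=(-1.0980, 0.6575) x1=(-2.0877, 1.1366) x2=(-1.5903, -0.5941)
step 24: x0=(-1.1229, 0.6225) x1=(-2.1032, 1.1168) x2=(-1.6081, -0.5577)
step 25: x0=(-1.1477, 0.5875) x1=(-2.1189, 1.0968) x2=(-1.6260, -0.5211)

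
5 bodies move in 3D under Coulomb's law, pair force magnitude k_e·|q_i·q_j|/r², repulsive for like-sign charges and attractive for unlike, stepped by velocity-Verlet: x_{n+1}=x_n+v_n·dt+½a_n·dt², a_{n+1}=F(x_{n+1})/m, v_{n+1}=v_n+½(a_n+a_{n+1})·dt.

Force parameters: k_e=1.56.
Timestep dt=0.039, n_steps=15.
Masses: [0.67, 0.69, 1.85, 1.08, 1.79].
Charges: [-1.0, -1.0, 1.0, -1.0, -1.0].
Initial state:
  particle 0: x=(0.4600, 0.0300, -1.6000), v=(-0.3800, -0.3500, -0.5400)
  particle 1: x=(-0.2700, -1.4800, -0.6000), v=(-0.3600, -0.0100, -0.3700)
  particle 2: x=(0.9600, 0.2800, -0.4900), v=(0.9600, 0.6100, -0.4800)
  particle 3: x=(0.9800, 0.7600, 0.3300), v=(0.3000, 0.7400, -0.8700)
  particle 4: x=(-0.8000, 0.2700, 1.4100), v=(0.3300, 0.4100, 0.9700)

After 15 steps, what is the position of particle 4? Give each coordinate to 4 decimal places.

(-0.6216, 0.5162, 2.0041)

step 0: x0=(0.4600, 0.0300, -1.6000) x1=(-0.2700, -1.4800, -0.6000) x2=(0.9600, 0.2800, -0.4900) x3=(0.9800, 0.7600, 0.3300) x4=(-0.8000, 0.2700, 1.4100)
step 1: x0=(0.4458, 0.0168, -1.6208) x1=(-0.2841, -1.4808, -0.6144) x2=(0.9971, 0.3040, -0.5084) x3=(0.9920, 0.7885, 0.2952) x4=(-0.7872, 0.2860, 1.4480)
step 2: x0=(0.4328, 0.0045, -1.6411) x1=(-0.2982, -1.4823, -0.6288) x2=(1.0337, 0.3283, -0.5262) x3=(1.0047, 0.8162, 0.2585) x4=(-0.7746, 0.3021, 1.4862)
step 3: x0=(0.4210, -0.0069, -1.6612) x1=(-0.3123, -1.4847, -0.6432) x2=(1.0695, 0.3530, -0.5431) x3=(1.0180, 0.8431, 0.2199) x4=(-0.7622, 0.3182, 1.5246)
step 4: x0=(0.4104, -0.0174, -1.6810) x1=(-0.3266, -1.4878, -0.6575) x2=(1.1047, 0.3781, -0.5593) x3=(1.0321, 0.8691, 0.1793) x4=(-0.7499, 0.3344, 1.5633)
step 5: x0=(0.4010, -0.0269, -1.7008) x1=(-0.3410, -1.4918, -0.6718) x2=(1.1391, 0.4038, -0.5745) x3=(1.0470, 0.8941, 0.1367) x4=(-0.7378, 0.3507, 1.6023)
step 6: x0=(0.3927, -0.0356, -1.7206) x1=(-0.3555, -1.4966, -0.6859) x2=(1.1728, 0.4301, -0.5888) x3=(1.0628, 0.9179, 0.0919) x4=(-0.7258, 0.3670, 1.6414)
step 7: x0=(0.3856, -0.0434, -1.7405) x1=(-0.3702, -1.5022, -0.7000) x2=(1.2057, 0.4570, -0.6020) x3=(1.0795, 0.9405, 0.0449) x4=(-0.7139, 0.3833, 1.6809)
step 8: x0=(0.3795, -0.0503, -1.7605) x1=(-0.3851, -1.5086, -0.7139) x2=(1.2378, 0.4847, -0.6140) x3=(1.0973, 0.9616, -0.0046) x4=(-0.7021, 0.3997, 1.7205)
step 9: x0=(0.3745, -0.0564, -1.7808) x1=(-0.4001, -1.5158, -0.7277) x2=(1.2690, 0.5133, -0.6247) x3=(1.1162, 0.9810, -0.0565) x4=(-0.6904, 0.4162, 1.7604)
step 10: x0=(0.3705, -0.0617, -1.8014) x1=(-0.4153, -1.5239, -0.7414) x2=(1.2992, 0.5431, -0.6340) x3=(1.1364, 0.9986, -0.1112) x4=(-0.6787, 0.4327, 1.8005)
step 11: x0=(0.3674, -0.0663, -1.8223) x1=(-0.4308, -1.5327, -0.7549) x2=(1.3284, 0.5740, -0.6417) x3=(1.1581, 1.0139, -0.1688) x4=(-0.6672, 0.4493, 1.8408)
step 12: x0=(0.3652, -0.0700, -1.8437) x1=(-0.4465, -1.5424, -0.7682) x2=(1.3563, 0.6066, -0.6476) x3=(1.1816, 1.0264, -0.2297) x4=(-0.6557, 0.4659, 1.8814)
step 13: x0=(0.3638, -0.0731, -1.8654) x1=(-0.4624, -1.5528, -0.7814) x2=(1.3829, 0.6412, -0.6514) x3=(1.2071, 1.0356, -0.2943) x4=(-0.6443, 0.4826, 1.9221)
step 14: x0=(0.3632, -0.0755, -1.8877) x1=(-0.4785, -1.5640, -0.7943) x2=(1.4078, 0.6783, -0.6529) x3=(1.2354, 1.0403, -0.3631) x4=(-0.6329, 0.4994, 1.9630)
step 15: x0=(0.3634, -0.0773, -1.9104) x1=(-0.4950, -1.5760, -0.8071) x2=(1.4304, 0.7190, -0.6514) x3=(1.2672, 1.0389, -0.4370) x4=(-0.6216, 0.5162, 2.0041)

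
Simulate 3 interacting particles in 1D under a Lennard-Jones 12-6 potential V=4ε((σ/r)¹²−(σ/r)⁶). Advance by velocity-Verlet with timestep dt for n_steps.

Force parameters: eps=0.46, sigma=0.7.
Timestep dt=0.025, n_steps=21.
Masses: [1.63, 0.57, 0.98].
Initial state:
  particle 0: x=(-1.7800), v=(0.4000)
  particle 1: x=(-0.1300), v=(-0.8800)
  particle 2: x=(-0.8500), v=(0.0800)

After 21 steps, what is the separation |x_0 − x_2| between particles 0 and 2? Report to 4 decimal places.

1.0409

step 0: x0=(-1.7800) x1=(-0.1300) x2=(-0.8500)
step 1: x0=(-1.7697) x1=(-0.1471) x2=(-0.8513)
step 2: x0=(-1.7589) x1=(-0.1489) x2=(-0.8625)
step 3: x0=(-1.7475) x1=(-0.1388) x2=(-0.8815)
step 4: x0=(-1.7354) x1=(-0.1243) x2=(-0.9042)
step 5: x0=(-1.7228) x1=(-0.1094) x2=(-0.9280)
step 6: x0=(-1.7100) x1=(-0.0958) x2=(-0.9513)
step 7: x0=(-1.6980) x1=(-0.0839) x2=(-0.9723)
step 8: x0=(-1.6889) x1=(-0.0738) x2=(-0.9875)
step 9: x0=(-1.6855) x1=(-0.0654) x2=(-0.9922)
step 10: x0=(-1.6894) x1=(-0.0585) x2=(-0.9839)
step 11: x0=(-1.6985) x1=(-0.0532) x2=(-0.9661)
step 12: x0=(-1.7098) x1=(-0.0495) x2=(-0.9435)
step 13: x0=(-1.7217) x1=(-0.0476) x2=(-0.9191)
step 14: x0=(-1.7332) x1=(-0.0474) x2=(-0.8941)
step 15: x0=(-1.7442) x1=(-0.0489) x2=(-0.8691)
step 16: x0=(-1.7546) x1=(-0.0518) x2=(-0.8443)
step 17: x0=(-1.7644) x1=(-0.0550) x2=(-0.8203)
step 18: x0=(-1.7737) x1=(-0.0567) x2=(-0.7980)
step 19: x0=(-1.7825) x1=(-0.0536) x2=(-0.7793)
step 20: x0=(-1.7910) x1=(-0.0423) x2=(-0.7659)
step 21: x0=(-1.7991) x1=(-0.0223) x2=(-0.7582)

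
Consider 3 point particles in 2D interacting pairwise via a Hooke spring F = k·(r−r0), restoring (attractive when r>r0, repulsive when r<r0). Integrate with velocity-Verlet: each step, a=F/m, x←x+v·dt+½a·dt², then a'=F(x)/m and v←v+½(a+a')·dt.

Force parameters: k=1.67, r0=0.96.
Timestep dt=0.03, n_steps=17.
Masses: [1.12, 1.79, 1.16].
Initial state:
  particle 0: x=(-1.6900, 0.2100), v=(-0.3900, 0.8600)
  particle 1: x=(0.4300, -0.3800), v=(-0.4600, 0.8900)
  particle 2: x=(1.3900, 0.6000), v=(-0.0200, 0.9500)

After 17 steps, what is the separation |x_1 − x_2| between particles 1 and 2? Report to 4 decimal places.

step 0: x0=(-1.6900, 0.2100) x1=(0.4300, -0.3800) x2=(1.3900, 0.6000)
step 1: x0=(-1.6995, 0.2358) x1=(0.4158, -0.3530) x2=(1.3878, 0.6281)
step 2: x0=(-1.7045, 0.2614) x1=(0.4009, -0.3255) x2=(1.3825, 0.6555)
step 3: x0=(-1.7050, 0.2870) x1=(0.3852, -0.2975) x2=(1.3740, 0.6822)
step 4: x0=(-1.7012, 0.3126) x1=(0.3688, -0.2690) x2=(1.3624, 0.7081)
step 5: x0=(-1.6929, 0.3380) x1=(0.3517, -0.2399) x2=(1.3477, 0.7332)
step 6: x0=(-1.6804, 0.3634) x1=(0.3340, -0.2103) x2=(1.3298, 0.7577)
step 7: x0=(-1.6636, 0.3888) x1=(0.3155, -0.1802) x2=(1.3089, 0.7813)
step 8: x0=(-1.6428, 0.4141) x1=(0.2965, -0.1496) x2=(1.2849, 0.8043)
step 9: x0=(-1.6178, 0.4393) x1=(0.2768, -0.1185) x2=(1.2580, 0.8265)
step 10: x0=(-1.5890, 0.4646) x1=(0.2566, -0.0869) x2=(1.2282, 0.8481)
step 11: x0=(-1.5565, 0.4897) x1=(0.2358, -0.0549) x2=(1.1957, 0.8689)
step 12: x0=(-1.5204, 0.5149) x1=(0.2145, -0.0224) x2=(1.1605, 0.8891)
step 13: x0=(-1.4808, 0.5400) x1=(0.1927, 0.0105) x2=(1.1227, 0.9087)
step 14: x0=(-1.4380, 0.5652) x1=(0.1705, 0.0438) x2=(1.0824, 0.9277)
step 15: x0=(-1.3922, 0.5903) x1=(0.1479, 0.0774) x2=(1.0399, 0.9461)
step 16: x0=(-1.3435, 0.6155) x1=(0.1250, 0.1114) x2=(0.9951, 0.9639)
step 17: x0=(-1.2922, 0.6407) x1=(0.1017, 0.1458) x2=(0.9483, 0.9813)

1.1895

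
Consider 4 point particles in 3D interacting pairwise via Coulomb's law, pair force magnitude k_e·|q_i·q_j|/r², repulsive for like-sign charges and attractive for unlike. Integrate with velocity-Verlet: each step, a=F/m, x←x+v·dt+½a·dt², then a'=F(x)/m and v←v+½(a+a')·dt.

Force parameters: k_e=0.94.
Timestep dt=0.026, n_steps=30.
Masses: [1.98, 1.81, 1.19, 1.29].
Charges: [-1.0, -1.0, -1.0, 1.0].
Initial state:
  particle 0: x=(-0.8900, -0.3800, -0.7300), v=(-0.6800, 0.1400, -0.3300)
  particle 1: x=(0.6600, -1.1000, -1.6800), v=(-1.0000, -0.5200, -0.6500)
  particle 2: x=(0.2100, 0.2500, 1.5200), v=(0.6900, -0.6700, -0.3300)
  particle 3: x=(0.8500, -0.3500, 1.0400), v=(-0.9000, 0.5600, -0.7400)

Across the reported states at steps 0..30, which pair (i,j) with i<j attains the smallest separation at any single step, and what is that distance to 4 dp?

pair (2,3), distance 0.5306

step 0: x0=(-0.8900, -0.3800, -0.7300) x1=(0.6600, -1.1000, -1.6800) x2=(0.2100, 0.2500, 1.5200) x3=(0.8500, -0.3500, 1.0400)
step 1: x0=(-0.9077, -0.3764, -0.7386) x1=(0.6340, -1.1135, -1.6969) x2=(0.2281, 0.2324, 1.5113) x3=(0.8264, -0.3353, 1.0208)
step 2: x0=(-0.9255, -0.3727, -0.7471) x1=(0.6082, -1.1271, -1.7139) x2=(0.2466, 0.2146, 1.5025) x3=(0.8024, -0.3203, 1.0018)
step 3: x0=(-0.9433, -0.3690, -0.7556) x1=(0.5824, -1.1407, -1.7308) x2=(0.2656, 0.1964, 1.4934) x3=(0.7780, -0.3050, 0.9830)
step 4: x0=(-0.9611, -0.3653, -0.7640) x1=(0.5566, -1.1543, -1.7478) x2=(0.2849, 0.1778, 1.4841) x3=(0.7532, -0.2893, 0.9644)
step 5: x0=(-0.9790, -0.3615, -0.7724) x1=(0.5310, -1.1680, -1.7649) x2=(0.3047, 0.1589, 1.4743) x3=(0.7279, -0.2733, 0.9461)
step 6: x0=(-0.9970, -0.3578, -0.7808) x1=(0.5054, -1.1817, -1.7819) x2=(0.3250, 0.1395, 1.4642) x3=(0.7022, -0.2569, 0.9283)
step 7: x0=(-1.0150, -0.3540, -0.7891) x1=(0.4799, -1.1955, -1.7990) x2=(0.3458, 0.1197, 1.4535) x3=(0.6760, -0.2401, 0.9109)
step 8: x0=(-1.0330, -0.3501, -0.7974) x1=(0.4544, -1.2092, -1.8162) x2=(0.3671, 0.0994, 1.4421) x3=(0.6493, -0.2228, 0.8941)
step 9: x0=(-1.0511, -0.3463, -0.8057) x1=(0.4291, -1.2230, -1.8333) x2=(0.3888, 0.0787, 1.4300) x3=(0.6221, -0.2051, 0.8779)
step 10: x0=(-1.0692, -0.3424, -0.8138) x1=(0.4038, -1.2369, -1.8505) x2=(0.4110, 0.0574, 1.4170) x3=(0.5944, -0.1869, 0.8626)
step 11: x0=(-1.0874, -0.3385, -0.8220) x1=(0.3785, -1.2508, -1.8677) x2=(0.4337, 0.0357, 1.4029) x3=(0.5664, -0.1683, 0.8482)
step 12: x0=(-1.1056, -0.3345, -0.8301) x1=(0.3534, -1.2647, -1.8850) x2=(0.4567, 0.0135, 1.3876) x3=(0.5380, -0.1493, 0.8350)
step 13: x0=(-1.1238, -0.3305, -0.8382) x1=(0.3283, -1.2786, -1.9023) x2=(0.4799, -0.0091, 1.3709) x3=(0.5093, -0.1299, 0.8230)
step 14: x0=(-1.1421, -0.3265, -0.8462) x1=(0.3032, -1.2926, -1.9196) x2=(0.5033, -0.0321, 1.3526) x3=(0.4804, -0.1102, 0.8124)
step 15: x0=(-1.1604, -0.3224, -0.8541) x1=(0.2782, -1.3066, -1.9370) x2=(0.5267, -0.0552, 1.3326) x3=(0.4516, -0.0903, 0.8033)
step 16: x0=(-1.1788, -0.3184, -0.8620) x1=(0.2533, -1.3207, -1.9543) x2=(0.5498, -0.0785, 1.3109) x3=(0.4229, -0.0703, 0.7959)
step 17: x0=(-1.1972, -0.3142, -0.8699) x1=(0.2284, -1.3347, -1.9718) x2=(0.5726, -0.1018, 1.2875) x3=(0.3946, -0.0503, 0.7900)
step 18: x0=(-1.2156, -0.3100, -0.8777) x1=(0.2036, -1.3488, -1.9892) x2=(0.5947, -0.1248, 1.2624) x3=(0.3668, -0.0306, 0.7856)
step 19: x0=(-1.2341, -0.3058, -0.8855) x1=(0.1788, -1.3630, -2.0067) x2=(0.6161, -0.1475, 1.2357) x3=(0.3397, -0.0112, 0.7826)
step 20: x0=(-1.2526, -0.3015, -0.8932) x1=(0.1541, -1.3772, -2.0243) x2=(0.6367, -0.1697, 1.2077) x3=(0.3133, 0.0078, 0.7809)
step 21: x0=(-1.2711, -0.2972, -0.9008) x1=(0.1295, -1.3914, -2.0419) x2=(0.6563, -0.1914, 1.1784) x3=(0.2878, 0.0262, 0.7802)
step 22: x0=(-1.2897, -0.2929, -0.9084) x1=(0.1049, -1.4057, -2.0595) x2=(0.6751, -0.2124, 1.1482) x3=(0.2631, 0.0441, 0.7804)
step 23: x0=(-1.3083, -0.2885, -0.9160) x1=(0.0803, -1.4200, -2.0771) x2=(0.6929, -0.2329, 1.1172) x3=(0.2392, 0.0614, 0.7813)
step 24: x0=(-1.3269, -0.2840, -0.9235) x1=(0.0558, -1.4343, -2.0948) x2=(0.7098, -0.2527, 1.0856) x3=(0.2161, 0.0781, 0.7828)
step 25: x0=(-1.3456, -0.2796, -0.9309) x1=(0.0313, -1.4486, -2.1125) x2=(0.7259, -0.2719, 1.0536) x3=(0.1938, 0.0942, 0.7846)
step 26: x0=(-1.3643, -0.2750, -0.9383) x1=(0.0069, -1.4630, -2.1303) x2=(0.7412, -0.2906, 1.0212) x3=(0.1722, 0.1097, 0.7867)
step 27: x0=(-1.3831, -0.2704, -0.9456) x1=(-0.0175, -1.4775, -2.1481) x2=(0.7558, -0.3086, 0.9886) x3=(0.1513, 0.1247, 0.7890)
step 28: x0=(-1.4018, -0.2658, -0.9529) x1=(-0.0418, -1.4919, -2.1660) x2=(0.7697, -0.3262, 0.9558) x3=(0.1309, 0.1392, 0.7914)
step 29: x0=(-1.4207, -0.2611, -0.9601) x1=(-0.0661, -1.5064, -2.1839) x2=(0.7831, -0.3433, 0.9230) x3=(0.1111, 0.1532, 0.7939)
step 30: x0=(-1.4395, -0.2564, -0.9673) x1=(-0.0904, -1.5210, -2.2018) x2=(0.7959, -0.3599, 0.8901) x3=(0.0917, 0.1668, 0.7963)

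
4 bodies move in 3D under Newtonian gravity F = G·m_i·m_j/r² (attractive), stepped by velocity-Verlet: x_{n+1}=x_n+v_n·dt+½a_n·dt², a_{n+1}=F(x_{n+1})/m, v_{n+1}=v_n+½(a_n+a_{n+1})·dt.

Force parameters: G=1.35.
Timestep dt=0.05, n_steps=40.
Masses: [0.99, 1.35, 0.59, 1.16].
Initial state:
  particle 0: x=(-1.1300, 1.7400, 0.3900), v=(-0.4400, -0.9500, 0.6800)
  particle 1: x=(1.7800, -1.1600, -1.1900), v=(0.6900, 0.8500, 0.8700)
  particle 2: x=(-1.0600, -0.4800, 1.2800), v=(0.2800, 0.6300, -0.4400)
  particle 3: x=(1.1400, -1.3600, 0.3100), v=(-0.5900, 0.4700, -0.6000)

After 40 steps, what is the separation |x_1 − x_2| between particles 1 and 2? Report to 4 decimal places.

step 0: x0=(-1.1300, 1.7400, 0.3900) x1=(1.7800, -1.1600, -1.1900) x2=(-1.0600, -0.4800, 1.2800) x3=(1.1400, -1.3600, 0.3100)
step 1: x0=(-1.1518, 1.6922, 0.4240) x1=(1.8141, -1.1175, -1.1458) x2=(-1.0456, -0.4484, 1.2577) x3=(1.1106, -1.3363, 0.2793)
step 2: x0=(-1.1733, 1.6436, 0.4581) x1=(1.8473, -1.0751, -1.1000) x2=(-1.0305, -0.4164, 1.2347) x3=(1.0816, -1.3120, 0.2471)
step 3: x0=(-1.1945, 1.5943, 0.4922) x1=(1.8795, -1.0328, -1.0528) x2=(-1.0147, -0.3841, 1.2110) x3=(1.0531, -1.2871, 0.2135)
step 4: x0=(-1.2152, 1.5441, 0.5263) x1=(1.9106, -0.9906, -1.0040) x2=(-0.9982, -0.3514, 1.1866) x3=(1.0252, -1.2616, 0.1785)
step 5: x0=(-1.2355, 1.4932, 0.5605) x1=(1.9404, -0.9487, -0.9537) x2=(-0.9809, -0.3182, 1.1615) x3=(0.9981, -1.2354, 0.1420)
step 6: x0=(-1.2554, 1.4413, 0.5947) x1=(1.9688, -0.9069, -0.9019) x2=(-0.9629, -0.2844, 1.1356) x3=(0.9719, -1.2085, 0.1041)
step 7: x0=(-1.2748, 1.3886, 0.6290) x1=(1.9957, -0.8654, -0.8487) x2=(-0.9442, -0.2501, 1.1089) x3=(0.9466, -1.1807, 0.0649)
step 8: x0=(-1.2936, 1.3348, 0.6633) x1=(2.0209, -0.8242, -0.7940) x2=(-0.9249, -0.2151, 1.0814) x3=(0.9226, -1.1521, 0.0245)
step 9: x0=(-1.3119, 1.2799, 0.6977) x1=(2.0442, -0.7834, -0.7381) x2=(-0.9050, -0.1792, 1.0531) x3=(0.8999, -1.1227, -0.0170)
step 10: x0=(-1.3295, 1.2239, 0.7321) x1=(2.0656, -0.7429, -0.6810) x2=(-0.8845, -0.1425, 1.0239) x3=(0.8786, -1.0922, -0.0595)
step 11: x0=(-1.3464, 1.1667, 0.7664) x1=(2.0850, -0.7028, -0.6228) x2=(-0.8636, -0.1046, 0.9939) x3=(0.8588, -1.0609, -0.1028)
step 12: x0=(-1.3624, 1.1081, 0.8008) x1=(2.1022, -0.6631, -0.5637) x2=(-0.8424, -0.0656, 0.9630) x3=(0.8407, -1.0285, -0.1468)
step 13: x0=(-1.3775, 1.0481, 0.8351) x1=(2.1172, -0.6238, -0.5039) x2=(-0.8211, -0.0251, 0.9313) x3=(0.8242, -0.9950, -0.1911)
step 14: x0=(-1.3915, 0.9865, 0.8693) x1=(2.1300, -0.5850, -0.4434) x2=(-0.7999, 0.0169, 0.8988) x3=(0.8095, -0.9606, -0.2357)
step 15: x0=(-1.4041, 0.9232, 0.9033) x1=(2.1405, -0.5467, -0.3825) x2=(-0.7790, 0.0607, 0.8657) x3=(0.7964, -0.9251, -0.2804)
step 16: x0=(-1.4152, 0.8582, 0.9370) x1=(2.1487, -0.5087, -0.3213) x2=(-0.7588, 0.1065, 0.8321) x3=(0.7850, -0.8886, -0.3248)
step 17: x0=(-1.4244, 0.7914, 0.9703) x1=(2.1547, -0.4712, -0.2600) x2=(-0.7399, 0.1543, 0.7982) x3=(0.7753, -0.8511, -0.3689)
step 18: x0=(-1.4315, 0.7227, 1.0029) x1=(2.1585, -0.4341, -0.1987) x2=(-0.7226, 0.2040, 0.7644) x3=(0.7671, -0.8126, -0.4124)
step 19: x0=(-1.4361, 0.6525, 1.0345) x1=(2.1601, -0.3973, -0.1375) x2=(-0.7074, 0.2556, 0.7310) x3=(0.7605, -0.7731, -0.4552)
step 20: x0=(-1.4381, 0.5807, 1.0650) x1=(2.1597, -0.3609, -0.0766) x2=(-0.6947, 0.3085, 0.6985) x3=(0.7552, -0.7328, -0.4971)
step 21: x0=(-1.4372, 0.5079, 1.0941) x1=(2.1572, -0.3248, -0.0160) x2=(-0.6847, 0.3624, 0.6673) x3=(0.7512, -0.6916, -0.5380)
step 22: x0=(-1.4335, 0.4345, 1.1216) x1=(2.1529, -0.2890, 0.0441) x2=(-0.6773, 0.4164, 0.6375) x3=(0.7484, -0.6496, -0.5779)
step 23: x0=(-1.4271, 0.3607, 1.1474) x1=(2.1467, -0.2535, 0.1037) x2=(-0.6725, 0.4699, 0.6094) x3=(0.7466, -0.6068, -0.6165)
step 24: x0=(-1.4182, 0.2870, 1.1715) x1=(2.1388, -0.2182, 0.1628) x2=(-0.6696, 0.5225, 0.5830) x3=(0.7458, -0.5633, -0.6540)
step 25: x0=(-1.4072, 0.2137, 1.1940) x1=(2.1292, -0.1831, 0.2212) x2=(-0.6684, 0.5737, 0.5581) x3=(0.7459, -0.5191, -0.6901)
step 26: x0=(-1.3941, 0.1408, 1.2151) x1=(2.1180, -0.1482, 0.2790) x2=(-0.6683, 0.6232, 0.5346) x3=(0.7467, -0.4743, -0.7248)
step 27: x0=(-1.3793, 0.0686, 1.2347) x1=(2.1054, -0.1134, 0.3361) x2=(-0.6690, 0.6710, 0.5122) x3=(0.7482, -0.4289, -0.7582)
step 28: x0=(-1.3630, -0.0031, 1.2531) x1=(2.0912, -0.0788, 0.3925) x2=(-0.6701, 0.7171, 0.4908) x3=(0.7502, -0.3830, -0.7902)
step 29: x0=(-1.3453, -0.0741, 1.2703) x1=(2.0758, -0.0444, 0.4482) x2=(-0.6713, 0.7613, 0.4702) x3=(0.7527, -0.3367, -0.8208)
step 30: x0=(-1.3264, -0.1444, 1.2865) x1=(2.0590, -0.0100, 0.5032) x2=(-0.6724, 0.8039, 0.4502) x3=(0.7557, -0.2898, -0.8500)
step 31: x0=(-1.3064, -0.2140, 1.3016) x1=(2.0410, 0.0242, 0.5575) x2=(-0.6732, 0.8448, 0.4308) x3=(0.7590, -0.2426, -0.8778)
step 32: x0=(-1.2854, -0.2831, 1.3159) x1=(2.0218, 0.0584, 0.6111) x2=(-0.6735, 0.8841, 0.4117) x3=(0.7625, -0.1950, -0.9042)
step 33: x0=(-1.2633, -0.3515, 1.3293) x1=(2.0014, 0.0925, 0.6640) x2=(-0.6734, 0.9219, 0.3930) x3=(0.7663, -0.1471, -0.9292)
step 34: x0=(-1.2404, -0.4193, 1.3420) x1=(1.9799, 0.1265, 0.7161) x2=(-0.6725, 0.9583, 0.3745) x3=(0.7703, -0.0988, -0.9529)
step 35: x0=(-1.2166, -0.4865, 1.3539) x1=(1.9574, 0.1604, 0.7675) x2=(-0.6710, 0.9933, 0.3562) x3=(0.7744, -0.0503, -0.9751)
step 36: x0=(-1.1919, -0.5531, 1.3652) x1=(1.9338, 0.1943, 0.8183) x2=(-0.6686, 1.0270, 0.3380) x3=(0.7786, -0.0016, -0.9961)
step 37: x0=(-1.1664, -0.6191, 1.3757) x1=(1.9093, 0.2281, 0.8683) x2=(-0.6654, 1.0595, 0.3199) x3=(0.7828, 0.0474, -1.0157)
step 38: x0=(-1.1402, -0.6845, 1.3857) x1=(1.8837, 0.2618, 0.9177) x2=(-0.6614, 1.0907, 0.3019) x3=(0.7871, 0.0965, -1.0340)
step 39: x0=(-1.1132, -0.7494, 1.3951) x1=(1.8573, 0.2954, 0.9663) x2=(-0.6564, 1.1208, 0.2838) x3=(0.7913, 0.1458, -1.0510)
step 40: x0=(-1.0855, -0.8136, 1.4040) x1=(1.8299, 0.3290, 1.0143) x2=(-0.6504, 1.1498, 0.2658) x3=(0.7954, 0.1953, -1.0668)

2.7178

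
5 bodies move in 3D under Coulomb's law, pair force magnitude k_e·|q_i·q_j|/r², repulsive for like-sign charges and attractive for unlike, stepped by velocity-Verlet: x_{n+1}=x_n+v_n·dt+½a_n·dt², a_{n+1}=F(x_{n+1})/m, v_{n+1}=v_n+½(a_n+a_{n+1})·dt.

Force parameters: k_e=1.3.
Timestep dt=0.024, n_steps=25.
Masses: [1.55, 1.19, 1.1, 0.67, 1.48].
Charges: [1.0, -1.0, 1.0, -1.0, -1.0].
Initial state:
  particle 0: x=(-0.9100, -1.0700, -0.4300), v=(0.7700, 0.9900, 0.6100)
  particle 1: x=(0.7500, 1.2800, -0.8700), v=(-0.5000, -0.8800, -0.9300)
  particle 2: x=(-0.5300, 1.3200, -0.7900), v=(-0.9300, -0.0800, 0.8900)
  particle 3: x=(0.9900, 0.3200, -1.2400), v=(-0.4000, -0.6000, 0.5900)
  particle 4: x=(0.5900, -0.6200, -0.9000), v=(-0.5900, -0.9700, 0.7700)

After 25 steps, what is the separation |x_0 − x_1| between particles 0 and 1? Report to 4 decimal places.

step 0: x0=(-0.9100, -1.0700, -0.4300) x1=(0.7500, 1.2800, -0.8700) x2=(-0.5300, 1.3200, -0.7900) x3=(0.9900, 0.3200, -1.2400) x4=(0.5900, -0.6200, -0.9000)
step 1: x0=(-0.8914, -1.0462, -0.4154) x1=(0.7377, 1.2592, -0.8922) x2=(-0.5520, 1.3180, -0.7687) x3=(0.9805, 0.3056, -1.2261) x4=(0.5756, -0.6435, -0.8814)
step 2: x0=(-0.8725, -1.0224, -0.4009) x1=(0.7249, 1.2391, -0.9142) x2=(-0.5733, 1.3159, -0.7475) x3=(0.9712, 0.2911, -1.2127) x4=(0.5609, -0.6675, -0.8626)
step 3: x0=(-0.8534, -0.9985, -0.3864) x1=(0.7116, 1.2196, -0.9359) x2=(-0.5941, 1.3137, -0.7264) x3=(0.9621, 0.2766, -1.1998) x4=(0.5457, -0.6920, -0.8437)
step 4: x0=(-0.8340, -0.9745, -0.3721) x1=(0.6977, 1.2009, -0.9574) x2=(-0.6142, 1.3114, -0.7054) x3=(0.9532, 0.2618, -1.1872) x4=(0.5301, -0.7169, -0.8245)
step 5: x0=(-0.8142, -0.9505, -0.3579) x1=(0.6833, 1.1828, -0.9787) x2=(-0.6337, 1.3089, -0.6846) x3=(0.9445, 0.2468, -1.1751) x4=(0.5141, -0.7423, -0.8051)
step 6: x0=(-0.7942, -0.9264, -0.3437) x1=(0.6683, 1.1655, -0.9998) x2=(-0.6527, 1.3064, -0.6640) x3=(0.9361, 0.2315, -1.1634) x4=(0.4976, -0.7681, -0.7854)
step 7: x0=(-0.7738, -0.9023, -0.3297) x1=(0.6528, 1.1490, -1.0207) x2=(-0.6711, 1.3037, -0.6435) x3=(0.9279, 0.2159, -1.1519) x4=(0.4807, -0.7943, -0.7656)
step 8: x0=(-0.7530, -0.8782, -0.3159) x1=(0.6368, 1.1331, -1.0414) x2=(-0.6890, 1.3009, -0.6231) x3=(0.9199, 0.1999, -1.1407) x4=(0.4633, -0.8209, -0.7455)
step 9: x0=(-0.7318, -0.8540, -0.3021) x1=(0.6203, 1.1181, -1.0620) x2=(-0.7063, 1.2981, -0.6029) x3=(0.9121, 0.1835, -1.1298) x4=(0.4455, -0.8478, -0.7251)
step 10: x0=(-0.7102, -0.8299, -0.2886) x1=(0.6032, 1.1037, -1.0823) x2=(-0.7232, 1.2951, -0.5830) x3=(0.9046, 0.1667, -1.1190) x4=(0.4271, -0.8752, -0.7045)
step 11: x0=(-0.6882, -0.8057, -0.2751) x1=(0.5856, 1.0901, -1.1026) x2=(-0.7395, 1.2921, -0.5632) x3=(0.8974, 0.1495, -1.1083) x4=(0.4083, -0.9028, -0.6837)
step 12: x0=(-0.6657, -0.7815, -0.2619) x1=(0.5675, 1.0772, -1.1227) x2=(-0.7554, 1.2890, -0.5435) x3=(0.8903, 0.1319, -1.0977) x4=(0.3889, -0.9307, -0.6626)
step 13: x0=(-0.6427, -0.7574, -0.2489) x1=(0.5488, 1.0650, -1.1428) x2=(-0.7709, 1.2858, -0.5241) x3=(0.8835, 0.1138, -1.0872) x4=(0.3690, -0.9590, -0.6412)
step 14: x0=(-0.6192, -0.7333, -0.2361) x1=(0.5297, 1.0535, -1.1627) x2=(-0.7858, 1.2825, -0.5049) x3=(0.8769, 0.0952, -1.0766) x4=(0.3485, -0.9874, -0.6195)
step 15: x0=(-0.5952, -0.7094, -0.2235) x1=(0.5100, 1.0427, -1.1826) x2=(-0.8004, 1.2792, -0.4859) x3=(0.8705, 0.0762, -1.0660) x4=(0.3275, -1.0160, -0.5975)
step 16: x0=(-0.5706, -0.6855, -0.2112) x1=(0.4899, 1.0324, -1.2023) x2=(-0.8146, 1.2758, -0.4671) x3=(0.8643, 0.0568, -1.0553) x4=(0.3059, -1.0448, -0.5752)
step 17: x0=(-0.5454, -0.6618, -0.1991) x1=(0.4692, 1.0228, -1.2220) x2=(-0.8283, 1.2724, -0.4484) x3=(0.8582, 0.0371, -1.0445) x4=(0.2837, -1.0737, -0.5526)
step 18: x0=(-0.5196, -0.6383, -0.1873) x1=(0.4481, 1.0137, -1.2417) x2=(-0.8417, 1.2689, -0.4301) x3=(0.8523, 0.0169, -1.0335) x4=(0.2609, -1.1026, -0.5296)
step 19: x0=(-0.4933, -0.6150, -0.1758) x1=(0.4266, 1.0052, -1.2612) x2=(-0.8547, 1.2653, -0.4119) x3=(0.8466, -0.0036, -1.0222) x4=(0.2375, -1.1315, -0.5064)
step 20: x0=(-0.4663, -0.5920, -0.1646) x1=(0.4046, 0.9971, -1.2807) x2=(-0.8674, 1.2618, -0.3939) x3=(0.8409, -0.0245, -1.0108) x4=(0.2135, -1.1604, -0.4828)
step 21: x0=(-0.4387, -0.5693, -0.1537) x1=(0.3821, 0.9896, -1.3002) x2=(-0.8798, 1.2582, -0.3762) x3=(0.8354, -0.0457, -0.9991) x4=(0.1890, -1.1891, -0.4589)
step 22: x0=(-0.4105, -0.5470, -0.1432) x1=(0.3592, 0.9825, -1.3196) x2=(-0.8918, 1.2545, -0.3587) x3=(0.8299, -0.0671, -0.9871) x4=(0.1639, -1.2177, -0.4346)
step 23: x0=(-0.3818, -0.5251, -0.1329) x1=(0.3360, 0.9758, -1.3389) x2=(-0.9036, 1.2509, -0.3414) x3=(0.8244, -0.0889, -0.9749) x4=(0.1384, -1.2461, -0.4101)
step 24: x0=(-0.3525, -0.5036, -0.1230) x1=(0.3123, 0.9695, -1.3581) x2=(-0.9150, 1.2472, -0.3243) x3=(0.8189, -0.1108, -0.9622) x4=(0.1123, -1.2742, -0.3852)
step 25: x0=(-0.3226, -0.4825, -0.1135) x1=(0.2882, 0.9636, -1.3773) x2=(-0.9262, 1.2435, -0.3074) x3=(0.8135, -0.1330, -0.9492) x4=(0.0858, -1.3021, -0.3601)

2.0154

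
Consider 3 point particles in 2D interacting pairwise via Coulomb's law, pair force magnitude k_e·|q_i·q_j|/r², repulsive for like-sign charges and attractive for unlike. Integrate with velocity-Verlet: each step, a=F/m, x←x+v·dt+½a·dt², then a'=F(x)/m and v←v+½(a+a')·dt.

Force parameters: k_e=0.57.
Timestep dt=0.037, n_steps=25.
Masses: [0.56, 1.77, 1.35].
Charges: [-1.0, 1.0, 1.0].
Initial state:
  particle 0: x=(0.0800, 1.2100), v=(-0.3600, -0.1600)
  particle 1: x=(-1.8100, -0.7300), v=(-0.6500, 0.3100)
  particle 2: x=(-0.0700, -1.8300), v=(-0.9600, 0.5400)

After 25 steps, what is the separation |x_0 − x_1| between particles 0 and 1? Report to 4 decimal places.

step 0: x0=(0.0800, 1.2100) x1=(-1.8100, -0.7300) x2=(-0.0700, -1.8300)
step 1: x0=(0.0666, 1.2039) x1=(-1.8341, -0.7185) x2=(-0.1055, -1.8100)
step 2: x0=(0.0531, 1.1976) x1=(-1.8582, -0.7069) x2=(-0.1408, -1.7901)
step 3: x0=(0.0394, 1.1909) x1=(-1.8824, -0.6951) x2=(-0.1760, -1.7701)
step 4: x0=(0.0256, 1.1840) x1=(-1.9066, -0.6833) x2=(-0.2111, -1.7502)
step 5: x0=(0.0116, 1.1768) x1=(-1.9308, -0.6714) x2=(-0.2461, -1.7302)
step 6: x0=(-0.0025, 1.1693) x1=(-1.9552, -0.6594) x2=(-0.2809, -1.7103)
step 7: x0=(-0.0168, 1.1614) x1=(-1.9795, -0.6473) x2=(-0.3156, -1.6904)
step 8: x0=(-0.0313, 1.1533) x1=(-2.0039, -0.6350) x2=(-0.3502, -1.6705)
step 9: x0=(-0.0459, 1.1449) x1=(-2.0284, -0.6227) x2=(-0.3846, -1.6506)
step 10: x0=(-0.0607, 1.1361) x1=(-2.0529, -0.6103) x2=(-0.4189, -1.6307)
step 11: x0=(-0.0756, 1.1271) x1=(-2.0775, -0.5977) x2=(-0.4531, -1.6108)
step 12: x0=(-0.0908, 1.1177) x1=(-2.1021, -0.5851) x2=(-0.4871, -1.5910)
step 13: x0=(-0.1061, 1.1081) x1=(-2.1268, -0.5723) x2=(-0.5209, -1.5711)
step 14: x0=(-0.1216, 1.0981) x1=(-2.1516, -0.5595) x2=(-0.5546, -1.5513)
step 15: x0=(-0.1373, 1.0878) x1=(-2.1764, -0.5465) x2=(-0.5882, -1.5314)
step 16: x0=(-0.1532, 1.0772) x1=(-2.2012, -0.5335) x2=(-0.6216, -1.5116)
step 17: x0=(-0.1692, 1.0662) x1=(-2.2261, -0.5203) x2=(-0.6549, -1.4917)
step 18: x0=(-0.1855, 1.0549) x1=(-2.2511, -0.5070) x2=(-0.6879, -1.4719)
step 19: x0=(-0.2020, 1.0433) x1=(-2.2761, -0.4936) x2=(-0.7209, -1.4521)
step 20: x0=(-0.2187, 1.0314) x1=(-2.3012, -0.4801) x2=(-0.7536, -1.4323)
step 21: x0=(-0.2356, 1.0191) x1=(-2.3263, -0.4665) x2=(-0.7862, -1.4125)
step 22: x0=(-0.2528, 1.0065) x1=(-2.3515, -0.4528) x2=(-0.8186, -1.3926)
step 23: x0=(-0.2701, 0.9935) x1=(-2.3768, -0.4390) x2=(-0.8509, -1.3728)
step 24: x0=(-0.2877, 0.9802) x1=(-2.4021, -0.4250) x2=(-0.8830, -1.3530)
step 25: x0=(-0.3056, 0.9665) x1=(-2.4275, -0.4110) x2=(-0.9148, -1.3332)

2.5299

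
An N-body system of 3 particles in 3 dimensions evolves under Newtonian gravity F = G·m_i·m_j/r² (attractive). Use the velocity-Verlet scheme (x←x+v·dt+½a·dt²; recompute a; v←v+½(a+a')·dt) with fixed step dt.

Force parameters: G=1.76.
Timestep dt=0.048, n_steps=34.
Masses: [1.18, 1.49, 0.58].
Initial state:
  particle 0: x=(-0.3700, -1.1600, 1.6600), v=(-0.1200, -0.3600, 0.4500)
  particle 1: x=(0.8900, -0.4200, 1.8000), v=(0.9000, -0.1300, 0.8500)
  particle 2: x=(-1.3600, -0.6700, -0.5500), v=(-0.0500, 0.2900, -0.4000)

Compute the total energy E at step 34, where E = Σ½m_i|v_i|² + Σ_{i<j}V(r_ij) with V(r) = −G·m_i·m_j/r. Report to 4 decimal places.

step 0: x0=(-0.3700, -1.1600, 1.6600) x1=(0.8900, -0.4200, 1.8000) x2=(-1.3600, -0.6700, -0.5500)
step 1: x0=(-0.3746, -1.1765, 1.6816) x1=(0.9322, -0.4268, 1.8406) x2=(-1.3620, -0.6561, -0.5686)
step 2: x0=(-0.3771, -1.1917, 1.7031) x1=(0.9724, -0.4347, 1.8809) x2=(-1.3634, -0.6424, -0.5862)
step 3: x0=(-0.3776, -1.2056, 1.7245) x1=(1.0108, -0.4435, 1.9207) x2=(-1.3642, -0.6288, -0.6028)
step 4: x0=(-0.3762, -1.2182, 1.7460) x1=(1.0474, -0.4532, 1.9602) x2=(-1.3643, -0.6153, -0.6183)
step 5: x0=(-0.3729, -1.2297, 1.7674) x1=(1.0823, -0.4638, 1.9993) x2=(-1.3638, -0.6019, -0.6328)
step 6: x0=(-0.3678, -1.2401, 1.7889) x1=(1.1156, -0.4752, 2.0381) x2=(-1.3628, -0.5887, -0.6465)
step 7: x0=(-0.3610, -1.2495, 1.8103) x1=(1.1472, -0.4874, 2.0765) x2=(-1.3612, -0.5757, -0.6592)
step 8: x0=(-0.3524, -1.2579, 1.8318) x1=(1.1773, -0.5003, 2.1145) x2=(-1.3591, -0.5627, -0.6710)
step 9: x0=(-0.3422, -1.2654, 1.8534) x1=(1.2059, -0.5139, 2.1521) x2=(-1.3565, -0.5500, -0.6819)
step 10: x0=(-0.3303, -1.2719, 1.8751) x1=(1.2330, -0.5281, 2.1893) x2=(-1.3533, -0.5373, -0.6920)
step 11: x0=(-0.3168, -1.2775, 1.8968) x1=(1.2586, -0.5430, 2.2261) x2=(-1.3498, -0.5249, -0.7013)
step 12: x0=(-0.3017, -1.2822, 1.9186) x1=(1.2828, -0.5586, 2.2625) x2=(-1.3457, -0.5125, -0.7097)
step 13: x0=(-0.2849, -1.2861, 1.9406) x1=(1.3055, -0.5748, 2.2986) x2=(-1.3412, -0.5003, -0.7174)
step 14: x0=(-0.2666, -1.2891, 1.9627) x1=(1.3267, -0.5916, 2.3342) x2=(-1.3362, -0.4883, -0.7243)
step 15: x0=(-0.2466, -1.2913, 1.9850) x1=(1.3465, -0.6089, 2.3694) x2=(-1.3309, -0.4764, -0.7304)
step 16: x0=(-0.2250, -1.2927, 2.0074) x1=(1.3649, -0.6269, 2.4041) x2=(-1.3251, -0.4647, -0.7359)
step 17: x0=(-0.2018, -1.2934, 2.0301) x1=(1.3817, -0.6454, 2.4384) x2=(-1.3189, -0.4531, -0.7406)
step 18: x0=(-0.1769, -1.2932, 2.0530) x1=(1.3971, -0.6645, 2.4722) x2=(-1.3122, -0.4417, -0.7445)
step 19: x0=(-0.1503, -1.2923, 2.0762) x1=(1.4110, -0.6841, 2.5056) x2=(-1.3052, -0.4304, -0.7478)
step 20: x0=(-0.1219, -1.2906, 2.0997) x1=(1.4234, -0.7043, 2.5385) x2=(-1.2978, -0.4193, -0.7504)
step 21: x0=(-0.0918, -1.2881, 2.1235) x1=(1.4342, -0.7251, 2.5708) x2=(-1.2901, -0.4083, -0.7524)
step 22: x0=(-0.0598, -1.2848, 2.1476) x1=(1.4434, -0.7464, 2.6026) x2=(-1.2819, -0.3975, -0.7537)
step 23: x0=(-0.0259, -1.2808, 2.1722) x1=(1.4510, -0.7682, 2.6339) x2=(-1.2734, -0.3868, -0.7543)
step 24: x0=(0.0099, -1.2760, 2.1972) x1=(1.4569, -0.7906, 2.6645) x2=(-1.2645, -0.3763, -0.7543)
step 25: x0=(0.0478, -1.2704, 2.2227) x1=(1.4609, -0.8136, 2.6945) x2=(-1.2553, -0.3659, -0.7537)
step 26: x0=(0.0879, -1.2641, 2.2488) x1=(1.4631, -0.8371, 2.7237) x2=(-1.2457, -0.3557, -0.7525)
step 27: x0=(0.1303, -1.2569, 2.2755) x1=(1.4634, -0.8612, 2.7523) x2=(-1.2357, -0.3456, -0.7506)
step 28: x0=(0.1752, -1.2489, 2.3030) x1=(1.4616, -0.8859, 2.7800) x2=(-1.2254, -0.3356, -0.7482)
step 29: x0=(0.2227, -1.2402, 2.3313) x1=(1.4575, -0.9112, 2.8069) x2=(-1.2148, -0.3258, -0.7452)
step 30: x0=(0.2731, -1.2305, 2.3606) x1=(1.4511, -0.9371, 2.8327) x2=(-1.2038, -0.3161, -0.7416)
step 31: x0=(0.3266, -1.2201, 2.3910) x1=(1.4420, -0.9636, 2.8574) x2=(-1.1925, -0.3066, -0.7374)
step 32: x0=(0.3836, -1.2088, 2.4227) x1=(1.4300, -0.9907, 2.8809) x2=(-1.1809, -0.2972, -0.7327)
step 33: x0=(0.4445, -1.1965, 2.4561) x1=(1.4148, -1.0185, 2.9029) x2=(-1.1689, -0.2879, -0.7274)
step 34: x0=(0.5100, -1.1834, 2.4914) x1=(1.3959, -1.0469, 2.9231) x2=(-1.1566, -0.2788, -0.7216)
step 0 velocities: v0=(-0.1200, -0.3600, 0.4500) v1=(0.9000, -0.1300, 0.8500) v2=(-0.0500, 0.2900, -0.4000)
step 0: KE=1.4303, PE=-3.0617, E=-1.6314
step 34 velocities: v0=(1.4201, 0.2821, 0.7619) v1=(-0.4401, -0.5991, 0.3980) v2=(0.2593, 0.1888, 0.1267)
step 34: KE=2.1435, PE=-3.7701, E=-1.6267

-1.6267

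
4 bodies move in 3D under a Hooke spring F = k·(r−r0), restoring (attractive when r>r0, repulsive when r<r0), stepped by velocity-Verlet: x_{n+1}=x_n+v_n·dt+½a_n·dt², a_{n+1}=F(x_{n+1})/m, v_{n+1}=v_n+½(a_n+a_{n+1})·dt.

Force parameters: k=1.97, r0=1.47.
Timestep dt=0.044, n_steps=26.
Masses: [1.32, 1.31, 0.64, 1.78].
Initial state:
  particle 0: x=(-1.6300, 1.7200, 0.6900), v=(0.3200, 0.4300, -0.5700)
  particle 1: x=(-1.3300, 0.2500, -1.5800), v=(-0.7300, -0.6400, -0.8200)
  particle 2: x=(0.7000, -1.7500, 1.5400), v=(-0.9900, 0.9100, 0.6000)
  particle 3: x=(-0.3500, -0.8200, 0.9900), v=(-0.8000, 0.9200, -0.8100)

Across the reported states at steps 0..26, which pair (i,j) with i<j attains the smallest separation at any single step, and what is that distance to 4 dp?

pair (2,3), distance 0.4967

step 0: x0=(-1.6300, 1.7200, 0.6900) x1=(-1.3300, 0.2500, -1.5800) x2=(0.7000, -1.7500, 1.5400) x3=(-0.3500, -0.8200, 0.9900)
step 1: x0=(-1.6126, 1.7329, 0.6644) x1=(-1.3597, 0.2201, -1.6097) x2=(0.6479, -1.6992, 1.5586) x3=(-0.3864, -0.7776, 0.9528)
step 2: x0=(-1.5890, 1.7338, 0.6379) x1=(-1.3845, 0.1873, -1.6267) x2=(0.5790, -1.6276, 1.5614) x3=(-0.4250, -0.7317, 0.9127)
step 3: x0=(-1.5594, 1.7231, 0.6104) x1=(-1.4045, 0.1517, -1.6309) x2=(0.4942, -1.5359, 1.5483) x3=(-0.4657, -0.6824, 0.8696)
step 4: x0=(-1.5246, 1.7013, 0.5819) x1=(-1.4199, 0.1140, -1.6228) x2=(0.3945, -1.4258, 1.5196) x3=(-0.5084, -0.6300, 0.8238)
step 5: x0=(-1.4849, 1.6690, 0.5525) x1=(-1.4309, 0.0747, -1.6027) x2=(0.2814, -1.2987, 1.4760) x3=(-0.5531, -0.5745, 0.7752)
step 6: x0=(-1.4411, 1.6270, 0.5220) x1=(-1.4379, 0.0341, -1.5713) x2=(0.1564, -1.1567, 1.4185) x3=(-0.5996, -0.5164, 0.7240)
step 7: x0=(-1.3939, 1.5762, 0.4906) x1=(-1.4410, -0.0071, -1.5293) x2=(0.0215, -1.0021, 1.3483) x3=(-0.6479, -0.4558, 0.6704)
step 8: x0=(-1.3439, 1.5177, 0.4581) x1=(-1.4409, -0.0484, -1.4776) x2=(-0.1214, -0.8373, 1.2672) x3=(-0.6978, -0.3930, 0.6143)
step 9: x0=(-1.2918, 1.4526, 0.4246) x1=(-1.4378, -0.0895, -1.4172) x2=(-0.2701, -0.6647, 1.1771) x3=(-0.7492, -0.3284, 0.5558)
step 10: x0=(-1.2383, 1.3822, 0.3899) x1=(-1.4323, -0.1299, -1.3493) x2=(-0.4227, -0.4867, 1.0801) x3=(-0.8021, -0.2623, 0.4951)
step 11: x0=(-1.1842, 1.3079, 0.3541) x1=(-1.4248, -0.1692, -1.2750) x2=(-0.5773, -0.3056, 0.9789) x3=(-0.8563, -0.1952, 0.4321)
step 12: x0=(-1.1298, 1.2310, 0.3171) x1=(-1.4158, -0.2072, -1.1957) x2=(-0.7323, -0.1232, 0.8762) x3=(-0.9115, -0.1276, 0.3668)
step 13: x0=(-1.0758, 1.1530, 0.2788) x1=(-1.4057, -0.2439, -1.1126) x2=(-0.8868, 0.0594, 0.7745) x3=(-0.9675, -0.0602, 0.2993)
step 14: x0=(-1.0222, 1.0753, 0.2391) x1=(-1.3950, -0.2793, -1.0269) x2=(-1.0410, 0.2415, 0.6762) x3=(-1.0238, 0.0061, 0.2298)
step 15: x0=(-0.9687, 0.9992, 0.1979) x1=(-1.3839, -0.3136, -0.9399) x2=(-1.1958, 0.4230, 0.5824) x3=(-1.0799, 0.0707, 0.1586)
step 16: x0=(-0.9147, 0.9257, 0.1551) x1=(-1.3728, -0.3471, -0.8523) x2=(-1.3533, 0.6037, 0.4938) x3=(-1.1357, 0.1331, 0.0865)
step 17: x0=(-0.8586, 0.8547, 0.1107) x1=(-1.3617, -0.3804, -0.7650) x2=(-1.5158, 0.7848, 0.4099) x3=(-1.1910, 0.1933, 0.0140)
step 18: x0=(-0.7998, 0.7855, 0.0656) x1=(-1.3508, -0.4138, -0.6782) x2=(-1.6838, 0.9677, 0.3291) x3=(-1.2463, 0.2517, -0.0587)
step 19: x0=(-0.7383, 0.7176, 0.0203) x1=(-1.3402, -0.4477, -0.5919) x2=(-1.8561, 1.1525, 0.2496) x3=(-1.3018, 0.3087, -0.1313)
step 20: x0=(-0.6743, 0.6507, -0.0245) x1=(-1.3301, -0.4821, -0.5060) x2=(-2.0303, 1.3376, 0.1702) x3=(-1.3582, 0.3653, -0.2040)
step 21: x0=(-0.6085, 0.5848, -0.0689) x1=(-1.3205, -0.5167, -0.4202) x2=(-2.2036, 1.5204, 0.0899) x3=(-1.4157, 0.4220, -0.2767)
step 22: x0=(-0.5418, 0.5201, -0.1125) x1=(-1.3119, -0.5509, -0.3342) x2=(-2.3734, 1.6981, 0.0085) x3=(-1.4745, 0.4795, -0.3497)
step 23: x0=(-0.4752, 0.4569, -0.1557) x1=(-1.3046, -0.5839, -0.2478) x2=(-2.5367, 1.8676, -0.0742) x3=(-1.5347, 0.5379, -0.4228)
step 24: x0=(-0.4098, 0.3956, -0.1985) x1=(-1.2991, -0.6148, -0.1610) x2=(-2.6907, 2.0257, -0.1577) x3=(-1.5960, 0.5975, -0.4962)
step 25: x0=(-0.3466, 0.3367, -0.2410) x1=(-1.2957, -0.6426, -0.0741) x2=(-2.8327, 2.1696, -0.2419) x3=(-1.6583, 0.6580, -0.5696)
step 26: x0=(-0.2868, 0.2807, -0.2836) x1=(-1.2949, -0.6662, 0.0125) x2=(-2.9603, 2.2964, -0.3259) x3=(-1.7214, 0.7195, -0.6430)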